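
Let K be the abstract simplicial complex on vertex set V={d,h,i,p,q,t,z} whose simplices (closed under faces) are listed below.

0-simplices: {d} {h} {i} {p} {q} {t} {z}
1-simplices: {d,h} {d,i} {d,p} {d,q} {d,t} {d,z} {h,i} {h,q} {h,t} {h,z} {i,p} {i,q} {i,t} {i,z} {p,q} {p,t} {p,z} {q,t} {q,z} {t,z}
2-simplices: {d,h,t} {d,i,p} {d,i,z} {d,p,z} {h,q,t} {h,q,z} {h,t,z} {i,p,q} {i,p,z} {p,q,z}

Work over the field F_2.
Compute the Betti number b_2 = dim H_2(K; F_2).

n_0=7 n_1=20 n_2=10  [Z2]
∂1: piv[dh,di,dp,dq,dt,dz] rk=6  ker:hi,hq,ht,hz,ip,iq,it,iz,pq,pt,pz,qt,qz,tz
∂2: piv[dht,dip,diz,dpz,hqt,hqz,htz,ipq,pqz] rk=9  ker:ipz
b_2=(10−9)−0=1

b_2=1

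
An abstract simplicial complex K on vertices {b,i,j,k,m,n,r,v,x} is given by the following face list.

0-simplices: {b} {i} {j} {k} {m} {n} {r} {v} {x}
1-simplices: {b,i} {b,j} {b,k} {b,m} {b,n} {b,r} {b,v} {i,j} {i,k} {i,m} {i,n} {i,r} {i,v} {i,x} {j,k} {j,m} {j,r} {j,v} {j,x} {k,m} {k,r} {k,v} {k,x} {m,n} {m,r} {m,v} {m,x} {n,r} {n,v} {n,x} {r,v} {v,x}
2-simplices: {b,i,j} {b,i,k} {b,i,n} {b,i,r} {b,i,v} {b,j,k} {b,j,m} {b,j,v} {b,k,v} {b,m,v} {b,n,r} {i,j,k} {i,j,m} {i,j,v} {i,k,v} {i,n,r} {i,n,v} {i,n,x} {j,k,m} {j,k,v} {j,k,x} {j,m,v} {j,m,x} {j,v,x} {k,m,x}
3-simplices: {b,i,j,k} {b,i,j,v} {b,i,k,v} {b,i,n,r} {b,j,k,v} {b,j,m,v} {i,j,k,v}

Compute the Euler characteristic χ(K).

n_0=9 n_1=32 n_2=25 n_3=7
χ=+9−32+25−7=-5

χ(K)=-5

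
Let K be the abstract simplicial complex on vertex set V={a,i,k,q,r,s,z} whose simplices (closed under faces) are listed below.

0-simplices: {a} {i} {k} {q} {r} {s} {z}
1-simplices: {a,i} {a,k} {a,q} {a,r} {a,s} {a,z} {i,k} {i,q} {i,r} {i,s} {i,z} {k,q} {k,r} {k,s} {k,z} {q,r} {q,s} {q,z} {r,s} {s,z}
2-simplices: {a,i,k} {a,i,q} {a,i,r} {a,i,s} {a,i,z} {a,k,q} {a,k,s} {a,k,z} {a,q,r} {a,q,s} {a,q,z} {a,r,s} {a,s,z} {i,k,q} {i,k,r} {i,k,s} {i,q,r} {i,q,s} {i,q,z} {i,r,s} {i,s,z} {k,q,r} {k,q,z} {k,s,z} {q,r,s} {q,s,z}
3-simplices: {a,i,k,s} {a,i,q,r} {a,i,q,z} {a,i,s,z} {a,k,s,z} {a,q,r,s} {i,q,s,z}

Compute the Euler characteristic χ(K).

χ(K)=6

n_0=7 n_1=20 n_2=26 n_3=7
χ=+7−20+26−7=6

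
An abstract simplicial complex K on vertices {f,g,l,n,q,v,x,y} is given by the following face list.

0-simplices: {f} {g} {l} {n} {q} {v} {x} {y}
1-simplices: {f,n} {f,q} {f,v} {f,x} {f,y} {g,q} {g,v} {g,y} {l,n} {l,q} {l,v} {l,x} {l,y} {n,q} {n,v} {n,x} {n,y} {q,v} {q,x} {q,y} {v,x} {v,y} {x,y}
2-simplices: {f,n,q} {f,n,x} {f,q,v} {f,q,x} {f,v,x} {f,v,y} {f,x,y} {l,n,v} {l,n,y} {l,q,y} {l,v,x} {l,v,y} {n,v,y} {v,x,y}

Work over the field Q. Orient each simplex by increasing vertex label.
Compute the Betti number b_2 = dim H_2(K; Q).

b_2=2

n_0=8 n_1=23 n_2=14  [Q]
∂1: piv[fn,fq,fv,fx,fy,gq,ln] rk=7  ker:gv,gy,lq,lv,lx,ly,nq,nv,nx,ny,qv,qx,qy,vx,vy,xy
∂2: piv[fnq,fnx,fqv,fqx,fvx,fvy,fxy,lnv,lny,lqy,lvx,lvy] rk=12  ker:nvy,vxy
b_2=(14−12)−0=2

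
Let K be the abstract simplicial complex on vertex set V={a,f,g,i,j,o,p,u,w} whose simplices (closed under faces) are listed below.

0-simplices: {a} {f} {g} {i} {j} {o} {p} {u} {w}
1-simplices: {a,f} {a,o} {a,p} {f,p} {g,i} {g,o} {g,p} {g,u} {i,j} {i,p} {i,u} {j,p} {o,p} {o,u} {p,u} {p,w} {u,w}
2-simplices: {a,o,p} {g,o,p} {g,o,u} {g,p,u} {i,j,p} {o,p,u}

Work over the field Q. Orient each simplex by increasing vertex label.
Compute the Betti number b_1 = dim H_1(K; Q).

b_1=4

n_0=9 n_1=17 n_2=6  [Q]
∂1: piv[af,ao,ap,gi,go,gu,ij,pw] rk=8  ker:fp,gp,ip,iu,jp,op,ou,pu,uw
∂2: piv[aop,gop,gou,gpu,ijp] rk=5  ker:opu
b_1=(17−8)−5=4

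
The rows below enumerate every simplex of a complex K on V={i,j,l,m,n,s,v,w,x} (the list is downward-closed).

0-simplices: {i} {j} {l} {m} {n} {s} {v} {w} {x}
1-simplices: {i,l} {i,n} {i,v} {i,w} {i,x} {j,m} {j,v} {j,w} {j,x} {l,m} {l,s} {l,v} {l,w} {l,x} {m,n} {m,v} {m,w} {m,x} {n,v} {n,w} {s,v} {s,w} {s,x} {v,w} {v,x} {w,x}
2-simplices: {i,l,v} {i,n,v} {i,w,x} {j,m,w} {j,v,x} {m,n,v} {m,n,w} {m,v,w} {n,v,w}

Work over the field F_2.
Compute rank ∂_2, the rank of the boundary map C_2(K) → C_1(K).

rank∂_2=8

n_0=9 n_1=26 n_2=9  [Z2]
∂1: piv[il,in,iv,iw,ix,jm,jv,ls] rk=8  ker:jw,jx,lm,lv,lw,lx,mn,mv,mw,mx,nv,nw,sv,sw,sx,vw,vx,wx
∂2: piv[ilv,inv,iwx,jmw,jvx,mnv,mnw,mvw] rk=8  ker:nvw
rk∂_2=8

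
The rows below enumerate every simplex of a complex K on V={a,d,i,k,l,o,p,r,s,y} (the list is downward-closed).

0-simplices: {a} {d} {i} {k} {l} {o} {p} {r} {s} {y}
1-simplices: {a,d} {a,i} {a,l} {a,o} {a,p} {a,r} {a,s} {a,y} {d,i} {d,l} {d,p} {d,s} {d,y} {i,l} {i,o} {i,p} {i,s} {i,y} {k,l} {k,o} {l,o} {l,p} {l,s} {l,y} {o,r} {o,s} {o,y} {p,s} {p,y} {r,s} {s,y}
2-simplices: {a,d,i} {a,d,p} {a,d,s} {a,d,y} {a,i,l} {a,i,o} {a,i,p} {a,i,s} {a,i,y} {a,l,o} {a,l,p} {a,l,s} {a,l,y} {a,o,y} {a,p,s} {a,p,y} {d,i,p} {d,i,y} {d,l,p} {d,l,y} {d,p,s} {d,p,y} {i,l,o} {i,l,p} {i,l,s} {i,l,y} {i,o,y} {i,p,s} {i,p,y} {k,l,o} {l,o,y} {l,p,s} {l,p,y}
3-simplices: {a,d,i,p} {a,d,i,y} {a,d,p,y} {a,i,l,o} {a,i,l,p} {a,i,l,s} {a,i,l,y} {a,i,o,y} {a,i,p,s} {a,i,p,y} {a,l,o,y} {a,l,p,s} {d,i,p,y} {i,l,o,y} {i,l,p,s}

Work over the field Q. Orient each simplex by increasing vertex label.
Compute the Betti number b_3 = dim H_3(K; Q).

n_0=10 n_1=31 n_2=33 n_3=15  [Q]
∂1: piv[ad,ai,al,ao,ap,ar,as,ay,kl] rk=9  ker:di,dl,dp,ds,dy,il,io,ip,is,iy,ko,lo,lp,ls,ly,or,os,oy,ps,py,rs,sy
∂2: piv[adi,adp,ads,ady,ail,aio,aip,ais,aiy,alo,alp,als,aly,aoy,aps,apy,dlp,klo] rk=18  ker:dip,diy,dly,dps,dpy,ilo,ilp,ils,ily,ioy,ips,ipy,loy,lps,lpy
∂3: piv[adip,adiy,adpy,ailo,ailp,ails,aily,aioy,aips,aipy,aloy,alps] rk=12  ker:dipy,iloy,ilps
b_3=(15−12)−0=3

b_3=3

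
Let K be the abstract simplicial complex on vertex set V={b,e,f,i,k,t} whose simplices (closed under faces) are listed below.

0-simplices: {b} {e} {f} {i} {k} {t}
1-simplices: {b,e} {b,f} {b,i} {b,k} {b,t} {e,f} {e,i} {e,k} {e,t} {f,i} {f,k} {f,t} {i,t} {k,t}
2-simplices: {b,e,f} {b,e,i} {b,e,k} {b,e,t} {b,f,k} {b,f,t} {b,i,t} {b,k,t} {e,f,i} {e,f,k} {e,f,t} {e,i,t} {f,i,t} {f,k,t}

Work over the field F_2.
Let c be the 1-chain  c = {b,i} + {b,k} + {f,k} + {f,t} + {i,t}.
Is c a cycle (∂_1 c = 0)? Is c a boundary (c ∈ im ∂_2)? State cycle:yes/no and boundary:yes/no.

n_0=6 n_1=14 n_2=14  [Z2]
∂1: piv[be,bf,bi,bk,bt] rk=5  ker:ef,ei,ek,et,fi,fk,ft,it,kt
∂2: piv[bef,bei,bek,bet,bfk,bft,bit,bkt,efi] rk=9  ker:efk,eft,eit,fit,fkt
∂1c = 0
c vs im∂2: reduces to 0 ⇒ boundary

cycle:yes boundary:yes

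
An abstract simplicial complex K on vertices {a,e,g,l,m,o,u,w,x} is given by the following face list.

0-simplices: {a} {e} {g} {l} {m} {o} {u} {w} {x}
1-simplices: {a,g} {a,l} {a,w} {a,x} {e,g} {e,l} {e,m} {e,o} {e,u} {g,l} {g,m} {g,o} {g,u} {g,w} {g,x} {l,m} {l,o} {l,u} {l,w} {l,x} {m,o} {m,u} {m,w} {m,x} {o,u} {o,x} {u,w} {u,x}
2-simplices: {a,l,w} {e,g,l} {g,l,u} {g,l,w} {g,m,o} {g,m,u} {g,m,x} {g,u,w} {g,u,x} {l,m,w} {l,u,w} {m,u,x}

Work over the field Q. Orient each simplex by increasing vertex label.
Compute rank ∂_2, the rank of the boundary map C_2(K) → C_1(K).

rank∂_2=10

n_0=9 n_1=28 n_2=12  [Q]
∂1: piv[ag,al,aw,ax,eg,em,eo,eu] rk=8  ker:el,gl,gm,go,gu,gw,gx,lm,lo,lu,lw,lx,mo,mu,mw,mx,ou,ox,uw,ux
∂2: piv[alw,egl,glu,glw,gmo,gmu,gmx,guw,gux,lmw] rk=10  ker:luw,mux
rk∂_2=10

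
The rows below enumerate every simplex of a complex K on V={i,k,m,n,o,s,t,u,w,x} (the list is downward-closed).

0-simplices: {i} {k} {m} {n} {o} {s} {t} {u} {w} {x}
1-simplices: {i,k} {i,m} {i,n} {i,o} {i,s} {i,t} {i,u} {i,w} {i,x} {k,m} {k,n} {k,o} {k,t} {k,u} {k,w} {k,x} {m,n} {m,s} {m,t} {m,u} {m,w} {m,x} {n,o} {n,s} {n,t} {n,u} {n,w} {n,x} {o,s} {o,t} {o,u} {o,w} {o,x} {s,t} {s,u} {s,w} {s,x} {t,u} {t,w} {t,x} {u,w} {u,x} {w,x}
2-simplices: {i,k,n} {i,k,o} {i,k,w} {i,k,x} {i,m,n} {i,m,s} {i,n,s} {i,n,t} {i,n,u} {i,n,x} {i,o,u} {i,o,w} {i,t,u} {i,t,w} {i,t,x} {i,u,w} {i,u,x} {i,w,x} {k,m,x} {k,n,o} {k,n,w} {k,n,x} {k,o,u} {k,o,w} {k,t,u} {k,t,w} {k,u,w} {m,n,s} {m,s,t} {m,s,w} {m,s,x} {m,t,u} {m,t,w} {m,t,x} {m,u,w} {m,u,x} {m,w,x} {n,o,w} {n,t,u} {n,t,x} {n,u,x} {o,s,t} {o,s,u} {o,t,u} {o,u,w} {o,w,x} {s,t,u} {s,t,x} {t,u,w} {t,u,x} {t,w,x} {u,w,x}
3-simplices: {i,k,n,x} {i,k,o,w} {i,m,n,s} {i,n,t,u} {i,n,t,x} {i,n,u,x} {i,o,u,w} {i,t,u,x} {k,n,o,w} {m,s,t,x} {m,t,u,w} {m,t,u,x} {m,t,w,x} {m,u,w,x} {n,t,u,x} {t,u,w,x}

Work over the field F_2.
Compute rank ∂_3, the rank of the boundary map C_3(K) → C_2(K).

n_0=10 n_1=43 n_2=52 n_3=16  [Z2]
∂1: piv[ik,im,in,io,is,it,iu,iw,ix] rk=9  ker:km,kn,ko,kt,ku,kw,kx,mn,ms,mt,mu,mw,mx,no,ns,nt,nu,nw,nx,os,ot,ou,ow,ox,st,su,sw,sx,tu,tw,tx,uw,ux,wx
∂2: piv[ikn,iko,ikw,ikx,imn,ims,ins,int,inu,inx,iou,iow,itu,itw,itx,iuw,iux,iwx,kmx,kno,knw,kou,ktu,mst,msw,msx,mtu,mtw,mtx,ost,osu,otu,owx] rk=33  ker:knx,kow,ktw,kuw,mns,muw,mux,mwx,now,ntu,ntx,nux,ouw,stu,stx,tuw,tux,twx,uwx
∂3: piv[iknx,ikow,imns,intu,intx,inux,iouw,itux,know,mstx,mtuw,mtux,mtwx,muwx] rk=14  ker:ntux,tuwx
rk∂_3=14

rank∂_3=14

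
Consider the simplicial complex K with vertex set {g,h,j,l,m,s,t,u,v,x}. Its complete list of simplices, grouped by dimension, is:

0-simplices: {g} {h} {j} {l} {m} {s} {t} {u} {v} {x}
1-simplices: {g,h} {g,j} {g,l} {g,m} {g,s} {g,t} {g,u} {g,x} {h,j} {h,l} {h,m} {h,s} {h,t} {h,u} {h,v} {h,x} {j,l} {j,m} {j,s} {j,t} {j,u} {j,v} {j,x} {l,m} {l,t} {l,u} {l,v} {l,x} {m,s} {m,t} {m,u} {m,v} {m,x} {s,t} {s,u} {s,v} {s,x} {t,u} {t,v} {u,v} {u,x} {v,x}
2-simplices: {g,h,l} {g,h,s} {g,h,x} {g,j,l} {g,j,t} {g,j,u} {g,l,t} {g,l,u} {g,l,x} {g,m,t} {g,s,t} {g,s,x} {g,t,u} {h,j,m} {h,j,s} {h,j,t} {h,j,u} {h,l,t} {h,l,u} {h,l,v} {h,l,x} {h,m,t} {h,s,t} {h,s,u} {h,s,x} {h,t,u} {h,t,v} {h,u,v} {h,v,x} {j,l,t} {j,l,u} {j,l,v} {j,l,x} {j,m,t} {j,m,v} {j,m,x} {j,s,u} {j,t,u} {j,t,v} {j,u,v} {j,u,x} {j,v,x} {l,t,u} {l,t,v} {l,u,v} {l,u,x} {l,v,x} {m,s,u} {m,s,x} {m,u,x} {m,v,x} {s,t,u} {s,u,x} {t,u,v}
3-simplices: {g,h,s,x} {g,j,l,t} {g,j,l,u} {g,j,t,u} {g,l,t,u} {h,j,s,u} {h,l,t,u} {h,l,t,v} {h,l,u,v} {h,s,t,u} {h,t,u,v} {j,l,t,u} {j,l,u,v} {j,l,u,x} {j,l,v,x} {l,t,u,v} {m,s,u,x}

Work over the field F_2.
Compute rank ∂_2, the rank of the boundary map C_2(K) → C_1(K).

n_0=10 n_1=42 n_2=54 n_3=17  [Z2]
∂1: piv[gh,gj,gl,gm,gs,gt,gu,gx,hv] rk=9  ker:hj,hl,hm,hs,ht,hu,hx,jl,jm,js,jt,ju,jv,jx,lm,lt,lu,lv,lx,ms,mt,mu,mv,mx,st,su,sv,sx,tu,tv,uv,ux,vx
∂2: piv[ghl,ghs,ghx,gjl,gjt,gju,glt,glu,glx,gmt,gst,gsx,gtu,hjm,hjs,hjt,hju,hlt,hlv,hmt,hsu,htv,huv,hvx,jlv,jlx,jmv,jmx,jux,msu,msx] rk=31  ker:hlu,hlx,hst,hsx,htu,jlt,jlu,jmt,jsu,jtu,jtv,juv,jvx,ltu,ltv,luv,lux,lvx,mux,mvx,stu,sux,tuv
∂3: piv[ghsx,gjlt,gjlu,gjtu,gltu,hjsu,hltu,hltv,hluv,hstu,htuv,jluv,jlux,jlvx,msux] rk=15  ker:jltu,ltuv
rk∂_2=31

rank∂_2=31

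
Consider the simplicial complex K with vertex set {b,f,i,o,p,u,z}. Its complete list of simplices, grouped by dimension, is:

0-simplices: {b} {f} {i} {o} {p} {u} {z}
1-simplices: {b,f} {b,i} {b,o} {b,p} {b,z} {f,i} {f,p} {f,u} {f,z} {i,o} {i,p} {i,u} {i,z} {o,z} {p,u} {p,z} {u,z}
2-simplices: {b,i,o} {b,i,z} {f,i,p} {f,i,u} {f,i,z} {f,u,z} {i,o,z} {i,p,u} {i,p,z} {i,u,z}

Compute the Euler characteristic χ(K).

n_0=7 n_1=17 n_2=10
χ=+7−17+10=0

χ(K)=0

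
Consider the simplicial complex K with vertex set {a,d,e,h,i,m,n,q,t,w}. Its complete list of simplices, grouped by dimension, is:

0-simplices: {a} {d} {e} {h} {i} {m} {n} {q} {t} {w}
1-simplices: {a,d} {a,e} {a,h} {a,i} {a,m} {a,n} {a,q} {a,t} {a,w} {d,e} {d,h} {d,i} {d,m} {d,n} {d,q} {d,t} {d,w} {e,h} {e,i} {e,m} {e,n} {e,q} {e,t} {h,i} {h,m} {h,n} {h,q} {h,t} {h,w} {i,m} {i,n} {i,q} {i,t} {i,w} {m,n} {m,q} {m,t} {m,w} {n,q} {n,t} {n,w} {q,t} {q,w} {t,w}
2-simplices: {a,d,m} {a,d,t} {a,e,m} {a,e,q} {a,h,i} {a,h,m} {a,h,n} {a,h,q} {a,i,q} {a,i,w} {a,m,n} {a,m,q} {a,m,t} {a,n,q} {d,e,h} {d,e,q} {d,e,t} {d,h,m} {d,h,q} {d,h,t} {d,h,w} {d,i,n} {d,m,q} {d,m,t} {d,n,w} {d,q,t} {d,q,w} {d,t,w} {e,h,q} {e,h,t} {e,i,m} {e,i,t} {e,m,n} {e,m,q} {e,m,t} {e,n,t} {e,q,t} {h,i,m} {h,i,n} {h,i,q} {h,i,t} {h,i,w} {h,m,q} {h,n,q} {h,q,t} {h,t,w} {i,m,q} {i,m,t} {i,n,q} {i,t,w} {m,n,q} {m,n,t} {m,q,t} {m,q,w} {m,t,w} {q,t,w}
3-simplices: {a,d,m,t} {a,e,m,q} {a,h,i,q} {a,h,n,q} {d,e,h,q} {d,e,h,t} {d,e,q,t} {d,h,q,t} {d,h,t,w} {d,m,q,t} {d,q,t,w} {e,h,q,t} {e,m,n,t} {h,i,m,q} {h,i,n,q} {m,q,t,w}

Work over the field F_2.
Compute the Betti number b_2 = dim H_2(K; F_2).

n_0=10 n_1=44 n_2=56 n_3=16  [Z2]
∂1: piv[ad,ae,ah,ai,am,an,aq,at,aw] rk=9  ker:de,dh,di,dm,dn,dq,dt,dw,eh,ei,em,en,eq,et,hi,hm,hn,hq,ht,hw,im,in,iq,it,iw,mn,mq,mt,mw,nq,nt,nw,qt,qw,tw
∂2: piv[adm,adt,aem,aeq,ahi,ahm,ahn,ahq,aiq,aiw,amn,amq,amt,anq,deh,deq,det,dhm,dhq,dht,dhw,din,dnw,dqt,dqw,dtw,eim,eit,emn,ent,him,hin,hiw,mqw] rk=34  ker:dmq,dmt,ehq,eht,emq,emt,eqt,hiq,hit,hmq,hnq,hqt,htw,imq,imt,inq,itw,mnq,mnt,mqt,mtw,qtw
∂3: piv[admt,aemq,ahiq,ahnq,dehq,deht,deqt,dhqt,dhtw,dmqt,dqtw,emnt,himq,hinq,mqtw] rk=15  ker:ehqt
b_2=(56−34)−15=7

b_2=7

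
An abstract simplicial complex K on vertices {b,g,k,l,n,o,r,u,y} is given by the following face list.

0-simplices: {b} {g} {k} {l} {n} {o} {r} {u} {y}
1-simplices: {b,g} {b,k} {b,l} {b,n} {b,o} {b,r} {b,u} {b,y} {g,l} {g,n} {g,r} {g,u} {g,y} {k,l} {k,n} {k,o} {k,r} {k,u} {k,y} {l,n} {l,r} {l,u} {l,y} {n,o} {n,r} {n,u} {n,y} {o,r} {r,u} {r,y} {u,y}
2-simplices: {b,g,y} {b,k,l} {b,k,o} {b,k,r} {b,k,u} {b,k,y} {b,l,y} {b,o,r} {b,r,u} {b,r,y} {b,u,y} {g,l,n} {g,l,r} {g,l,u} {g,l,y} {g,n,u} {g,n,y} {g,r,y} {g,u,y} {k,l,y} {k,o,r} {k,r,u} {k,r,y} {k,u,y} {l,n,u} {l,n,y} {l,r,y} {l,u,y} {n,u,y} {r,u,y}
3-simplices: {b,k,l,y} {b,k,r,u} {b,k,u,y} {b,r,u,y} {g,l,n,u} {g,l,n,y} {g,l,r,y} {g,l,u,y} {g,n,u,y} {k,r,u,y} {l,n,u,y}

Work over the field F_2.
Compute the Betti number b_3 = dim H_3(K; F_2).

b_3=1

n_0=9 n_1=31 n_2=30 n_3=11  [Z2]
∂1: piv[bg,bk,bl,bn,bo,br,bu,by] rk=8  ker:gl,gn,gr,gu,gy,kl,kn,ko,kr,ku,ky,ln,lr,lu,ly,no,nr,nu,ny,or,ru,ry,uy
∂2: piv[bgy,bkl,bko,bkr,bku,bky,bly,bor,bru,bry,buy,gln,glr,glu,gly,gnu,gny,gry,guy] rk=19  ker:kly,kor,kru,kry,kuy,lnu,lny,lry,luy,nuy,ruy
∂3: piv[bkly,bkru,bkuy,bruy,glnu,glny,glry,gluy,gnuy,kruy] rk=10  ker:lnuy
b_3=(11−10)−0=1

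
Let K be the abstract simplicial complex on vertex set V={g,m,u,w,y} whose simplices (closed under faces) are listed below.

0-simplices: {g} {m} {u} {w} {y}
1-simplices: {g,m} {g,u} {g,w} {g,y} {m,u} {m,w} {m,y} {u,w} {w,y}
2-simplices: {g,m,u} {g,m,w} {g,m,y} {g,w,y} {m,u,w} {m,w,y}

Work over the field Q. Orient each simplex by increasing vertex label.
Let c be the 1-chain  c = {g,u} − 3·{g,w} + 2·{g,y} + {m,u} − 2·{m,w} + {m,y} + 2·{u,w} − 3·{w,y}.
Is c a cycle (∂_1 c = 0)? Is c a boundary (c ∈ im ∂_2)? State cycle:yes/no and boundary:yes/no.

cycle:yes boundary:yes

n_0=5 n_1=9 n_2=6  [Q]
∂1: piv[gm,gu,gw,gy] rk=4  ker:mu,mw,my,uw,wy
∂2: piv[gmu,gmw,gmy,gwy,muw] rk=5  ker:mwy
∂1c = 0
c vs im∂2: reduces to 0 ⇒ boundary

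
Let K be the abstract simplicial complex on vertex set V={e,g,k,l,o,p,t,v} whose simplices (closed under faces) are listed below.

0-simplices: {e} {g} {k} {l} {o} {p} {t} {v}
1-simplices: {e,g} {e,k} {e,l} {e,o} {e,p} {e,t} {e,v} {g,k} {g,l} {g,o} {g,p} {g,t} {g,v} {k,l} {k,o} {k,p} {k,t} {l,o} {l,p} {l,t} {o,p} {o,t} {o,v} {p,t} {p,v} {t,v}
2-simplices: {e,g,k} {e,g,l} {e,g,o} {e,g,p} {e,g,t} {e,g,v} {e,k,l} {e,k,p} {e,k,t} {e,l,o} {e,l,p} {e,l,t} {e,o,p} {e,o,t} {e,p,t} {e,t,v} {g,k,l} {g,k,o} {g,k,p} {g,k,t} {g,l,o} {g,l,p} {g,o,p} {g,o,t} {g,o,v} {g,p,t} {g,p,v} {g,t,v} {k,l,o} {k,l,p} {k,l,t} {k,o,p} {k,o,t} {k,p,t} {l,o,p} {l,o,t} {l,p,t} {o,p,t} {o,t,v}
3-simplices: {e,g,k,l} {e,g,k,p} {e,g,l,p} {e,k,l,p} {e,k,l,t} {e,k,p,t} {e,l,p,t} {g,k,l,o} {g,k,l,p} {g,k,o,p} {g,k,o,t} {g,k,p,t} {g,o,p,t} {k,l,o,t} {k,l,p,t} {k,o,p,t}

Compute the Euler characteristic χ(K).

χ(K)=5

n_0=8 n_1=26 n_2=39 n_3=16
χ=+8−26+39−16=5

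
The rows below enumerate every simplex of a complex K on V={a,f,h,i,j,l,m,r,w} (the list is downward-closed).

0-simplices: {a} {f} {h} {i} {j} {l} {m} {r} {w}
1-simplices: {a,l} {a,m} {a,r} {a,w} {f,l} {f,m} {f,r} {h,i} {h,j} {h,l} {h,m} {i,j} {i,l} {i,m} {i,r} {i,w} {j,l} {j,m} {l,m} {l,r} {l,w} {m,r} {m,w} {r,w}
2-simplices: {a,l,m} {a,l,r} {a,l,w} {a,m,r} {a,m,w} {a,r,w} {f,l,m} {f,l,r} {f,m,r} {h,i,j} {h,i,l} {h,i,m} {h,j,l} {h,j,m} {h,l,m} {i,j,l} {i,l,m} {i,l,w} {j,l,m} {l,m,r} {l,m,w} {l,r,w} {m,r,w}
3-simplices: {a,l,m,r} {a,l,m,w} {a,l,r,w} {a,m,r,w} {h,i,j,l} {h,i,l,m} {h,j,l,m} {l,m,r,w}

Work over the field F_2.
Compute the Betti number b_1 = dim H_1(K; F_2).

b_1=1

n_0=9 n_1=24 n_2=23 n_3=8  [Z2]
∂1: piv[al,am,ar,aw,fl,hi,hj,hl] rk=8  ker:fm,fr,hm,ij,il,im,ir,iw,jl,jm,lm,lr,lw,mr,mw,rw
∂2: piv[alm,alr,alw,amr,amw,arw,flm,flr,hij,hil,him,hjl,hjm,hlm,ilw] rk=15  ker:fmr,ijl,ilm,jlm,lmr,lmw,lrw,mrw
∂3: piv[almr,almw,alrw,amrw,hijl,hilm,hjlm] rk=7  ker:lmrw
b_1=(24−8)−15=1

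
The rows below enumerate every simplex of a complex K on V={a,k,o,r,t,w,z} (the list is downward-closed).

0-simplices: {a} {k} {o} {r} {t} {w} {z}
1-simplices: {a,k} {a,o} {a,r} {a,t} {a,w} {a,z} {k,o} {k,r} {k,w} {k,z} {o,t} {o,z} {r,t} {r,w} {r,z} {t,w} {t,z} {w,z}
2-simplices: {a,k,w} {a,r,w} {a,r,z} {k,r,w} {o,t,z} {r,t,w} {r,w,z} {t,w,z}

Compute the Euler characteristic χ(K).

χ(K)=-3

n_0=7 n_1=18 n_2=8
χ=+7−18+8=-3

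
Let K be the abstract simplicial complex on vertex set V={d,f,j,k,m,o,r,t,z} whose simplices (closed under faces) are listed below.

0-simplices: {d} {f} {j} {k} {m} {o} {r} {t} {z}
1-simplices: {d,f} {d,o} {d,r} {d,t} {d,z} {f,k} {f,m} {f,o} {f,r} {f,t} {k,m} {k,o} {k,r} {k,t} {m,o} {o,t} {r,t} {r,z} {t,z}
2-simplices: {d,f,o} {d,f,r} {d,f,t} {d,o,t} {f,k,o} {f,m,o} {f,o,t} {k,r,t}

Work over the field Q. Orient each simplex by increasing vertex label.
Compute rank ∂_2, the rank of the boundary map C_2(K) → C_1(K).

rank∂_2=7

n_0=9 n_1=19 n_2=8  [Q]
∂1: piv[df,do,dr,dt,dz,fk,fm] rk=7  ker:fo,fr,ft,km,ko,kr,kt,mo,ot,rt,rz,tz
∂2: piv[dfo,dfr,dft,dot,fko,fmo,krt] rk=7  ker:fot
rk∂_2=7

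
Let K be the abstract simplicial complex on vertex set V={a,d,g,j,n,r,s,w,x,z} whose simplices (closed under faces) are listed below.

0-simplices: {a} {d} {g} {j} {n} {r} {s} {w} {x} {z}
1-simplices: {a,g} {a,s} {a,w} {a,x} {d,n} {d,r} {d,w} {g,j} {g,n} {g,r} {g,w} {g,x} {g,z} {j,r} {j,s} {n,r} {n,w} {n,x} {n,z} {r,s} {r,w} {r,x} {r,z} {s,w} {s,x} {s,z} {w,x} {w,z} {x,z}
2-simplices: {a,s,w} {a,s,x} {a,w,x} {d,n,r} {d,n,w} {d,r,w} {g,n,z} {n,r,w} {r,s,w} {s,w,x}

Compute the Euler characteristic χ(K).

χ(K)=-9

n_0=10 n_1=29 n_2=10
χ=+10−29+10=-9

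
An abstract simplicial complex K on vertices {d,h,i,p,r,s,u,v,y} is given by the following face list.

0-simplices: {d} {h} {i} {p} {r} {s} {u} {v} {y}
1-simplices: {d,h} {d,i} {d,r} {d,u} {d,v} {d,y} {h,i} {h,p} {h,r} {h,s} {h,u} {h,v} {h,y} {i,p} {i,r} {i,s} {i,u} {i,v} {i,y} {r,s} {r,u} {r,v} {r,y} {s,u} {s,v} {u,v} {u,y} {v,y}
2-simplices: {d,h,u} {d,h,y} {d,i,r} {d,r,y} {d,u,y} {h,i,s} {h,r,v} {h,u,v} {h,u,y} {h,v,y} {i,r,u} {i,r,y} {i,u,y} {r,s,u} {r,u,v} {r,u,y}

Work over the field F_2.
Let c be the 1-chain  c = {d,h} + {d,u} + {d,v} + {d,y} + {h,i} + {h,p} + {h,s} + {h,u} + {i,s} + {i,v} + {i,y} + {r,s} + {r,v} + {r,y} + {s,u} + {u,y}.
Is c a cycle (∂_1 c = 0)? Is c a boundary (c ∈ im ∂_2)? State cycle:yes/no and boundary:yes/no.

cycle:no boundary:no

n_0=9 n_1=28 n_2=16  [Z2]
∂1: piv[dh,di,dr,du,dv,dy,hp,hs] rk=8  ker:hi,hr,hu,hv,hy,ip,ir,is,iu,iv,iy,rs,ru,rv,ry,su,sv,uv,uy,vy
∂2: piv[dhu,dhy,dir,dry,duy,his,hrv,huv,hvy,iru,iry,iuy,rsu,ruv] rk=14  ker:huy,ruy
∂1c = {h} + {p} + {r} + {v}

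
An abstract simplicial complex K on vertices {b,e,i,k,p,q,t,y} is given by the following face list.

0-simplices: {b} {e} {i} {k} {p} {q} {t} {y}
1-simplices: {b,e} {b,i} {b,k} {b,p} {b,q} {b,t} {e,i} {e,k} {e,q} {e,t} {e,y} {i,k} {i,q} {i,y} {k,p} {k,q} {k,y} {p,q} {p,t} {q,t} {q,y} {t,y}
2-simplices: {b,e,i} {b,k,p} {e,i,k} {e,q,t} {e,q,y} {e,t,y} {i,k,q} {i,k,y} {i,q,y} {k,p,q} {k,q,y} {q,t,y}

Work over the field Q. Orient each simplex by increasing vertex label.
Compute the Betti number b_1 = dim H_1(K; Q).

b_1=5

n_0=8 n_1=22 n_2=12  [Q]
∂1: piv[be,bi,bk,bp,bq,bt,ey] rk=7  ker:ei,ek,eq,et,ik,iq,iy,kp,kq,ky,pq,pt,qt,qy,ty
∂2: piv[bei,bkp,eik,eqt,eqy,ety,ikq,iky,iqy,kpq] rk=10  ker:kqy,qty
b_1=(22−7)−10=5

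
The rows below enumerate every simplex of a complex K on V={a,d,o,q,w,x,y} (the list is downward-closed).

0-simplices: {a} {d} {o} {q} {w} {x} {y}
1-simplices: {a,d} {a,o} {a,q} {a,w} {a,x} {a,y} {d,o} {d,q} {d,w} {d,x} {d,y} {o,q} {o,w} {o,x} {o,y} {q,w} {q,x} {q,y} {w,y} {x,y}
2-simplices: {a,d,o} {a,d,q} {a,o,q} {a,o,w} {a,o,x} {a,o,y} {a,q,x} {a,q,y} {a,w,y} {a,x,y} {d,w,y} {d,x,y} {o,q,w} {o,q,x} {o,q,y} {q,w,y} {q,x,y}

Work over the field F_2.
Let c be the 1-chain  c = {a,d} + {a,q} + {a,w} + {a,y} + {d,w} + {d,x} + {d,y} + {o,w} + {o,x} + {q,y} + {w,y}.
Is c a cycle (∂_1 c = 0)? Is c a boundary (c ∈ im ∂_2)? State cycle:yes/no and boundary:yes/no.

cycle:yes boundary:no

n_0=7 n_1=20 n_2=17  [Z2]
∂1: piv[ad,ao,aq,aw,ax,ay] rk=6  ker:do,dq,dw,dx,dy,oq,ow,ox,oy,qw,qx,qy,wy,xy
∂2: piv[ado,adq,aoq,aow,aox,aoy,aqx,aqy,awy,axy,dwy,dxy,oqw] rk=13  ker:oqx,oqy,qwy,qxy
∂1c = 0
c vs im∂2: residual ≠ 0 ⇒ not boundary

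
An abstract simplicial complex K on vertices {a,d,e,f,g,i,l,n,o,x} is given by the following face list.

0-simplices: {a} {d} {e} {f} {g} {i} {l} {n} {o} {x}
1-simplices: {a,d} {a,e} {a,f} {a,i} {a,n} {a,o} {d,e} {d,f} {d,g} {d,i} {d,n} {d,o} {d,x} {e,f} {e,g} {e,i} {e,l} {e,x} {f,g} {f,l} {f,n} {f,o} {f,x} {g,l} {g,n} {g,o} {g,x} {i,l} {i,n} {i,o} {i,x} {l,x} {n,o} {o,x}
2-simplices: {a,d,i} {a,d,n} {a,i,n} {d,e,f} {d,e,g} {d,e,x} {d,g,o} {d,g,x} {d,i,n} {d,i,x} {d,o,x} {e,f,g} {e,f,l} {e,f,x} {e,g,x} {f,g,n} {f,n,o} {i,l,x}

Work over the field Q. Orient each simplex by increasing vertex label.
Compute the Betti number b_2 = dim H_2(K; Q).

b_2=2

n_0=10 n_1=34 n_2=18  [Q]
∂1: piv[ad,ae,af,ai,an,ao,dg,dx,el] rk=9  ker:de,df,di,dn,do,ef,eg,ei,ex,fg,fl,fn,fo,fx,gl,gn,go,gx,il,in,io,ix,lx,no,ox
∂2: piv[adi,adn,ain,def,deg,dex,dgo,dgx,dix,dox,efg,efl,efx,fgn,fno,ilx] rk=16  ker:din,egx
b_2=(18−16)−0=2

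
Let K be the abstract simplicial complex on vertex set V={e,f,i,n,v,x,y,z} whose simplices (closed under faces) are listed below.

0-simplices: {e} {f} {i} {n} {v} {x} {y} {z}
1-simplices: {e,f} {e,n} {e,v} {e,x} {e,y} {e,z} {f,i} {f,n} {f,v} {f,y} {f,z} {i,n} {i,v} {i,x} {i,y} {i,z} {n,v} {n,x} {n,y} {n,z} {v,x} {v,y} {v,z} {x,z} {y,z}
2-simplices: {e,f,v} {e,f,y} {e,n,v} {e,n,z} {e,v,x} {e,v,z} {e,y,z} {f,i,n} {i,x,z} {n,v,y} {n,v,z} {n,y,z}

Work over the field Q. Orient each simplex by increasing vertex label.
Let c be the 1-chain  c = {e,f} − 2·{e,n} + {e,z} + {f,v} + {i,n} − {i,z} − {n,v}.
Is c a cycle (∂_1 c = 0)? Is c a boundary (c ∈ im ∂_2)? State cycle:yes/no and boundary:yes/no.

cycle:yes boundary:no

n_0=8 n_1=25 n_2=12  [Q]
∂1: piv[ef,en,ev,ex,ey,ez,fi] rk=7  ker:fn,fv,fy,fz,in,iv,ix,iy,iz,nv,nx,ny,nz,vx,vy,vz,xz,yz
∂2: piv[efv,efy,env,enz,evx,evz,eyz,fin,ixz,nvy,nyz] rk=11  ker:nvz
∂1c = 0
c vs im∂2: residual ≠ 0 ⇒ not boundary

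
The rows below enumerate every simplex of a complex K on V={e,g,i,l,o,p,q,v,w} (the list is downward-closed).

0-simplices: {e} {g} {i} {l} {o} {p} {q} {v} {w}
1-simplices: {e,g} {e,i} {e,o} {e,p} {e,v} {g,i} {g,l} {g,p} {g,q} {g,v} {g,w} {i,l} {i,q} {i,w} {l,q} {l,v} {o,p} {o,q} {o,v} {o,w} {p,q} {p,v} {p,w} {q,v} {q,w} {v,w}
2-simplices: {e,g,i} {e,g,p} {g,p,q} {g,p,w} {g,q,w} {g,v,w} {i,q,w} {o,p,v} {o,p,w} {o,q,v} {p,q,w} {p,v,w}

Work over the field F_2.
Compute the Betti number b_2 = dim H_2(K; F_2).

n_0=9 n_1=26 n_2=12  [Z2]
∂1: piv[eg,ei,eo,ep,ev,gl,gq,gw] rk=8  ker:gi,gp,gv,il,iq,iw,lq,lv,op,oq,ov,ow,pq,pv,pw,qv,qw,vw
∂2: piv[egi,egp,gpq,gpw,gqw,gvw,iqw,opv,opw,oqv,pvw] rk=11  ker:pqw
b_2=(12−11)−0=1

b_2=1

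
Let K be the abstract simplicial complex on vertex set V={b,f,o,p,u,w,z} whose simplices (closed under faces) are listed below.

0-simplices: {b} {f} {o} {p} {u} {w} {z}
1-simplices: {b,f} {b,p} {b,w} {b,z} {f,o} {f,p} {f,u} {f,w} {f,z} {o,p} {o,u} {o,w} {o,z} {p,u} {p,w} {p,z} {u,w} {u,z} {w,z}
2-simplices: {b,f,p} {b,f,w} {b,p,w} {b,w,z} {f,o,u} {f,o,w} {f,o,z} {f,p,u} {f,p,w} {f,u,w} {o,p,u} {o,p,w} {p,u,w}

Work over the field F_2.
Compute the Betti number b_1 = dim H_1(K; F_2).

n_0=7 n_1=19 n_2=13  [Z2]
∂1: piv[bf,bp,bw,bz,fo,fu] rk=6  ker:fp,fw,fz,op,ou,ow,oz,pu,pw,pz,uw,uz,wz
∂2: piv[bfp,bfw,bpw,bwz,fou,fow,foz,fpu,fuw,opu] rk=10  ker:fpw,opw,puw
b_1=(19−6)−10=3

b_1=3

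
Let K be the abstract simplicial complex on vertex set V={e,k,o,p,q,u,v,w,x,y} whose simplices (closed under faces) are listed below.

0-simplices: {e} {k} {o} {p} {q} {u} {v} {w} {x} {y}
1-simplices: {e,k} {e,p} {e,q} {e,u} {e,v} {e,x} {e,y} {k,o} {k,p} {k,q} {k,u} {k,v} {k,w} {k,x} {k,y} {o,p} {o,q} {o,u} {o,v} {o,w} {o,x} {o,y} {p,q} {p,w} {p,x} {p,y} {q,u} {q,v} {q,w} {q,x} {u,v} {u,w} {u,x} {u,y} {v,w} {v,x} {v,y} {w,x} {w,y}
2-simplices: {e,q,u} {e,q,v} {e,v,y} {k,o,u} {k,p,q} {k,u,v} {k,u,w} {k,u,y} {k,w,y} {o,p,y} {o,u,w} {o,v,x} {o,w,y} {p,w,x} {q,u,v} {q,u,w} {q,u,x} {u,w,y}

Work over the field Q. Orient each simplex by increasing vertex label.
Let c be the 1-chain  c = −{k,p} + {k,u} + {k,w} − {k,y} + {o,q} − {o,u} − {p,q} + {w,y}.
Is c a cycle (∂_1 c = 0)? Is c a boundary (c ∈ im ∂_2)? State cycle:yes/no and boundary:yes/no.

cycle:yes boundary:no

n_0=10 n_1=39 n_2=18  [Q]
∂1: piv[ek,ep,eq,eu,ev,ex,ey,ko,kw] rk=9  ker:kp,kq,ku,kv,kx,ky,op,oq,ou,ov,ow,ox,oy,pq,pw,px,py,qu,qv,qw,qx,uv,uw,ux,uy,vw,vx,vy,wx,wy
∂2: piv[equ,eqv,evy,kou,kpq,kuv,kuw,kuy,kwy,opy,ouw,ovx,owy,pwx,quv,quw,qux] rk=17  ker:uwy
∂1c = 0
c vs im∂2: residual ≠ 0 ⇒ not boundary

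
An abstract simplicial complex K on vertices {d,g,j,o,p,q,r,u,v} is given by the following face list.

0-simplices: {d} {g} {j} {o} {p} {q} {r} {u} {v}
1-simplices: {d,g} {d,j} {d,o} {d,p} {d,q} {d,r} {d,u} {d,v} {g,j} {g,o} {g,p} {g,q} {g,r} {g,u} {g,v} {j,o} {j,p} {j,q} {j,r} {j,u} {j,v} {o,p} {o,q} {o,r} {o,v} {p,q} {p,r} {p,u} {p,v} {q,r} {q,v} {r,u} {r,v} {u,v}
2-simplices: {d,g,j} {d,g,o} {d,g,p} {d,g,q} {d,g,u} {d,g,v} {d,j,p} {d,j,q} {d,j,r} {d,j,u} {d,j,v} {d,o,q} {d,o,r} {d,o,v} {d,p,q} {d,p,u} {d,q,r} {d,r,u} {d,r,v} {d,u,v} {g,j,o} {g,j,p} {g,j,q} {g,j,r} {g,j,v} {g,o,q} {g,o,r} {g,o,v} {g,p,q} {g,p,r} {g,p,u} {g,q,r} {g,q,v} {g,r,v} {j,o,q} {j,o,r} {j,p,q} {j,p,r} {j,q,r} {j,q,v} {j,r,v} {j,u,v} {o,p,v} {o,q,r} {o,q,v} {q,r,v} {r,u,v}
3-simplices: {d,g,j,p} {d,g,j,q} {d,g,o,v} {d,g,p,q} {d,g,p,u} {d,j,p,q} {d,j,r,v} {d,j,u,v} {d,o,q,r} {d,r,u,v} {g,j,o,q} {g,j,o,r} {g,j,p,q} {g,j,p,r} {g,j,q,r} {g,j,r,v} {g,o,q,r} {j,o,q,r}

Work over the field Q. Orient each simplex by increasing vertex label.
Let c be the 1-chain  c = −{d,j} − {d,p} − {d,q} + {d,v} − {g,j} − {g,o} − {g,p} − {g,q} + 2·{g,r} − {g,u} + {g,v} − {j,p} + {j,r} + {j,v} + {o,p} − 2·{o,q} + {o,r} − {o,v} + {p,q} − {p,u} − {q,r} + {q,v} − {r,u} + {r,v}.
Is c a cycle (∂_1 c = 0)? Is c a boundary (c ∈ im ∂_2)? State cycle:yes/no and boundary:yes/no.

n_0=9 n_1=34 n_2=47 n_3=18  [Q]
∂1: piv[dg,dj,do,dp,dq,dr,du,dv] rk=8  ker:gj,go,gp,gq,gr,gu,gv,jo,jp,jq,jr,ju,jv,op,oq,or,ov,pq,pr,pu,pv,qr,qv,ru,rv,uv
∂2: piv[dgj,dgo,dgp,dgq,dgu,dgv,djp,djq,djr,dju,djv,doq,dor,dov,dpq,dpu,dqr,dru,drv,duv,gjo,gjr,gpr,gqv,opv] rk=25  ker:gjp,gjq,gjv,goq,gor,gov,gpq,gpu,gqr,grv,joq,jor,jpq,jpr,jqr,jqv,jrv,juv,oqr,oqv,qrv,ruv
∂3: piv[dgjp,dgjq,dgov,dgpq,dgpu,djpq,djrv,djuv,doqr,druv,gjoq,gjor,gjpr,gjqr,gjrv,goqr] rk=16  ker:gjpq,joqr
∂1c = 2·{d} + 2·{g} − 3·{j} − 2·{p} − 3·{q} + 3·{r} − 3·{u} + 4·{v}

cycle:no boundary:no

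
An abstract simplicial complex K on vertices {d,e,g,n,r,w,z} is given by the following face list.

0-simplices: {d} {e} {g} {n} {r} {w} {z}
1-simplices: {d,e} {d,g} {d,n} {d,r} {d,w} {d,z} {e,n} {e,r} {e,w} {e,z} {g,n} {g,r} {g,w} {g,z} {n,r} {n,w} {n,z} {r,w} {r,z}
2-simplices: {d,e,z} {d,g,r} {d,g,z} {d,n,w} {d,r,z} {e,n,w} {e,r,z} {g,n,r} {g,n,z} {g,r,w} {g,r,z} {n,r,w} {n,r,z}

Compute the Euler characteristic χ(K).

n_0=7 n_1=19 n_2=13
χ=+7−19+13=1

χ(K)=1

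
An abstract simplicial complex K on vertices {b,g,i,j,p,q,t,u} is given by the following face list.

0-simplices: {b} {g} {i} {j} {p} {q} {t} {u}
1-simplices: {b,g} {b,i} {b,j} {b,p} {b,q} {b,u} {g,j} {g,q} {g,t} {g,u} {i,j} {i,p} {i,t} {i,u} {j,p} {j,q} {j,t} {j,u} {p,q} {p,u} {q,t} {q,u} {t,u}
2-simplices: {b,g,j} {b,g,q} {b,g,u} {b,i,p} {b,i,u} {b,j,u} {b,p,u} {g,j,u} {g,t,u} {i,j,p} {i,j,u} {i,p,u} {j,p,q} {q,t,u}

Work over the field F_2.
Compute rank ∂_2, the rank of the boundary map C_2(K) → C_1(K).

rank∂_2=12

n_0=8 n_1=23 n_2=14  [Z2]
∂1: piv[bg,bi,bj,bp,bq,bu,gt] rk=7  ker:gj,gq,gu,ij,ip,it,iu,jp,jq,jt,ju,pq,pu,qt,qu,tu
∂2: piv[bgj,bgq,bgu,bip,biu,bju,bpu,gtu,ijp,iju,jpq,qtu] rk=12  ker:gju,ipu
rk∂_2=12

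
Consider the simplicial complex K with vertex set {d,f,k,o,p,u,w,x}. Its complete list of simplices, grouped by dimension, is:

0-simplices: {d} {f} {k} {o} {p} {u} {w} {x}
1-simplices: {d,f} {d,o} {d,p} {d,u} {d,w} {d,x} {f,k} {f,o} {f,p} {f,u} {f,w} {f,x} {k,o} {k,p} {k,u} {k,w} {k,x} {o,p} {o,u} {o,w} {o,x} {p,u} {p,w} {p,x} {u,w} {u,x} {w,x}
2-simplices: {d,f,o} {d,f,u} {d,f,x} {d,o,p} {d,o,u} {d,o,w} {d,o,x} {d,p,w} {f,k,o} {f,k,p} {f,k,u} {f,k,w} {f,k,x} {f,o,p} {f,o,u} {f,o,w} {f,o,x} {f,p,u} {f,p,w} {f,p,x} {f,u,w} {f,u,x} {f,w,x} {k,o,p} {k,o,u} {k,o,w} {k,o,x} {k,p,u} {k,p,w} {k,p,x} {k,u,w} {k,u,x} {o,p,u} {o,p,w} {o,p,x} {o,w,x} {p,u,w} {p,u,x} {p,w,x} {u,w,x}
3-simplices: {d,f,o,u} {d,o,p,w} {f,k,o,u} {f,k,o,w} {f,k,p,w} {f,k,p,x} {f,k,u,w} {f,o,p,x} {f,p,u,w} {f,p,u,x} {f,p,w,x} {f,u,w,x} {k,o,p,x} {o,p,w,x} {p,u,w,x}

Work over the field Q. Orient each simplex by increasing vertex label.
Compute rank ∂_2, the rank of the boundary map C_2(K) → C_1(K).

rank∂_2=20

n_0=8 n_1=27 n_2=40 n_3=15  [Q]
∂1: piv[df,do,dp,du,dw,dx,fk] rk=7  ker:fo,fp,fu,fw,fx,ko,kp,ku,kw,kx,op,ou,ow,ox,pu,pw,px,uw,ux,wx
∂2: piv[dfo,dfu,dfx,dop,dou,dow,dox,dpw,fko,fkp,fku,fkw,fkx,fop,fow,fpu,fpx,fuw,fux,fwx] rk=20  ker:fou,fox,fpw,kop,kou,kow,kox,kpu,kpw,kpx,kuw,kux,opu,opw,opx,owx,puw,pux,pwx,uwx
∂3: piv[dfou,dopw,fkou,fkow,fkpw,fkpx,fkuw,fopx,fpuw,fpux,fpwx,fuwx,kopx,opwx] rk=14  ker:puwx
rk∂_2=20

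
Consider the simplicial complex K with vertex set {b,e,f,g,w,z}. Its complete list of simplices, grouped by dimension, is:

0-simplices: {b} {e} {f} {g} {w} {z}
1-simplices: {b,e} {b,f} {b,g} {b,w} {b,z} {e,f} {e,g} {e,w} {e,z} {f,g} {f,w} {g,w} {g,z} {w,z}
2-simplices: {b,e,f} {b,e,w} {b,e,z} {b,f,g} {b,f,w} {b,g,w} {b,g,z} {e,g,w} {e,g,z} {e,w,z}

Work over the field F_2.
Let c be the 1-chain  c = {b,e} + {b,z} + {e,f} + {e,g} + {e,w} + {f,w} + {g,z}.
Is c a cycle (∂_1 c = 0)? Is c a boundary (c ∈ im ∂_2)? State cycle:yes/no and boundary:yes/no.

cycle:yes boundary:yes

n_0=6 n_1=14 n_2=10  [Z2]
∂1: piv[be,bf,bg,bw,bz] rk=5  ker:ef,eg,ew,ez,fg,fw,gw,gz,wz
∂2: piv[bef,bew,bez,bfg,bfw,bgw,bgz,egw,ewz] rk=9  ker:egz
∂1c = 0
c vs im∂2: reduces to 0 ⇒ boundary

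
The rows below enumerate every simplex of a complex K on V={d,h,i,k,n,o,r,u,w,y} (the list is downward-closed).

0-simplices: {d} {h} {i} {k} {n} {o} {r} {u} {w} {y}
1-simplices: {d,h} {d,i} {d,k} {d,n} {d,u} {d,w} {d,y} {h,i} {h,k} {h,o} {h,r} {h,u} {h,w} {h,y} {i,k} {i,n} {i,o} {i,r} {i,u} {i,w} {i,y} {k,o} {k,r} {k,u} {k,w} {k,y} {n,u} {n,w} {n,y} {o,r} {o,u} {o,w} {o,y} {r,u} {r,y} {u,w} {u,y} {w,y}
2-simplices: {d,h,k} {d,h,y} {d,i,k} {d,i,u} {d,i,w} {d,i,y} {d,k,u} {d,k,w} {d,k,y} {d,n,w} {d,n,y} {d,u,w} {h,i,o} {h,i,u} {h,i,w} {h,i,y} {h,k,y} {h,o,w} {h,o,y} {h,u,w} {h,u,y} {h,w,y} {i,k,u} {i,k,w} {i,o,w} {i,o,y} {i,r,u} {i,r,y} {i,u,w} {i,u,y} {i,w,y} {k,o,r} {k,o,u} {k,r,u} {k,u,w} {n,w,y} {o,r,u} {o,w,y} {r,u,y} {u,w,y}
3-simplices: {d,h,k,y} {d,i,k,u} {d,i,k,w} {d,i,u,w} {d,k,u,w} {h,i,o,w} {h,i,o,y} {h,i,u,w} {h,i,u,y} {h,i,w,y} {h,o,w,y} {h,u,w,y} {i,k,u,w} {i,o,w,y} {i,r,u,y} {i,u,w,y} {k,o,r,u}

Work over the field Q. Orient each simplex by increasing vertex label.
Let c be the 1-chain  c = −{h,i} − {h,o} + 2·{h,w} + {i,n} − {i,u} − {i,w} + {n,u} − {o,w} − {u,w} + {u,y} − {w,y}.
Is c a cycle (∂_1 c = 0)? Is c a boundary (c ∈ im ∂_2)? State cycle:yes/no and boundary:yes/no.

cycle:yes boundary:no

n_0=10 n_1=38 n_2=40 n_3=17  [Q]
∂1: piv[dh,di,dk,dn,du,dw,dy,ho,hr] rk=9  ker:hi,hk,hu,hw,hy,ik,in,io,ir,iu,iw,iy,ko,kr,ku,kw,ky,nu,nw,ny,or,ou,ow,oy,ru,ry,uw,uy,wy
∂2: piv[dhk,dhy,dik,diu,diw,diy,dku,dkw,dky,dnw,dny,duw,hio,hiu,hiw,hiy,how,hoy,huy,hwy,iru,iry,kor,kou,kru] rk=25  ker:hky,huw,iku,ikw,iow,ioy,iuw,iuy,iwy,kuw,nwy,oru,owy,ruy,uwy
∂3: piv[dhky,diku,dikw,diuw,dkuw,hiow,hioy,hiuw,hiuy,hiwy,howy,huwy,iruy,koru] rk=14  ker:ikuw,iowy,iuwy
∂1c = 0
c vs im∂2: residual ≠ 0 ⇒ not boundary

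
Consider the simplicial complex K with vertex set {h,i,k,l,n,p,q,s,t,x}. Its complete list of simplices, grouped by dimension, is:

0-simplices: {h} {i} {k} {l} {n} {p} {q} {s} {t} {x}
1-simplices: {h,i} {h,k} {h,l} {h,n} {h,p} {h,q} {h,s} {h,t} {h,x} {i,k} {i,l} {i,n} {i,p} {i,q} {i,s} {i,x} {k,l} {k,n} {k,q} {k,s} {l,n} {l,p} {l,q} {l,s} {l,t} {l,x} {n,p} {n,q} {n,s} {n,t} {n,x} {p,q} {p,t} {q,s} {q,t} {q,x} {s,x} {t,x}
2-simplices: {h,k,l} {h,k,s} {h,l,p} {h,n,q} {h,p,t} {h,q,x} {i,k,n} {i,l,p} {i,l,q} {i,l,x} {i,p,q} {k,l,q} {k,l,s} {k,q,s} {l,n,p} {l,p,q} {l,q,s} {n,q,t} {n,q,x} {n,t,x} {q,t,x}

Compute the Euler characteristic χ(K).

n_0=10 n_1=38 n_2=21
χ=+10−38+21=-7

χ(K)=-7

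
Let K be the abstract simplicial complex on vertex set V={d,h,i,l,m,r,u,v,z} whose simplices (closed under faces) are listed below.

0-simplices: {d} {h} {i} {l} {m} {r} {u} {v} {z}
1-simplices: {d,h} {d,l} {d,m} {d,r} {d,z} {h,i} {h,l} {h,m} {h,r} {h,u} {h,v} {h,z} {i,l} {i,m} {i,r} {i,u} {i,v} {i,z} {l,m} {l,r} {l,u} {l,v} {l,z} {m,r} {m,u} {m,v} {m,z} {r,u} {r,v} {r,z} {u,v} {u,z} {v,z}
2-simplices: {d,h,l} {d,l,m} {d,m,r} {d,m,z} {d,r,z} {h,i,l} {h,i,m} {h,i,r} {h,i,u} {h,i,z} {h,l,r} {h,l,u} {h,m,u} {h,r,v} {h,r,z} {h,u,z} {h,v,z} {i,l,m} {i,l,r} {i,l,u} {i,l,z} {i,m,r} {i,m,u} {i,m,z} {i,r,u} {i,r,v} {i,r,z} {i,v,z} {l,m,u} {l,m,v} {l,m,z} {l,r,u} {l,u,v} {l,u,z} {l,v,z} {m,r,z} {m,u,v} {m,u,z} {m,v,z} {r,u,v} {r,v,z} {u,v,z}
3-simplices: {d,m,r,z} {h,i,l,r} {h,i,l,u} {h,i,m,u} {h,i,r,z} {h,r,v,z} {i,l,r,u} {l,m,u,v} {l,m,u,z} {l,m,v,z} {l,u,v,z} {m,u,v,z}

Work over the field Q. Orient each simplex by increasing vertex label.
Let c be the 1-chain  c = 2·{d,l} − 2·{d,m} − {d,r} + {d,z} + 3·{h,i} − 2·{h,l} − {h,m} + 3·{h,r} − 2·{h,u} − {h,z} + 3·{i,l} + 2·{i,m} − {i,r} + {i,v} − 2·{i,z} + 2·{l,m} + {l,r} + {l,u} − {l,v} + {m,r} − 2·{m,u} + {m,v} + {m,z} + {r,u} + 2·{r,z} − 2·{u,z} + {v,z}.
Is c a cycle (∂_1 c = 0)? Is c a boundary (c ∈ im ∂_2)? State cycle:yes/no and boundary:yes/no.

cycle:yes boundary:yes

n_0=9 n_1=33 n_2=42 n_3=12  [Q]
∂1: piv[dh,dl,dm,dr,dz,hi,hu,hv] rk=8  ker:hl,hm,hr,hz,il,im,ir,iu,iv,iz,lm,lr,lu,lv,lz,mr,mu,mv,mz,ru,rv,rz,uv,uz,vz
∂2: piv[dhl,dlm,dmr,dmz,drz,hil,him,hir,hiu,hiz,hlr,hlu,hmu,hrv,hrz,huz,hvz,ilm,ilz,imr,iru,irv,lmv,luv,lvz] rk=25  ker:ilr,ilu,imu,imz,irz,ivz,lmu,lmz,lru,luz,mrz,muv,muz,mvz,ruv,rvz,uvz
∂3: piv[dmrz,hilr,hilu,himu,hirz,hrvz,ilru,lmuv,lmuz,lmvz,luvz] rk=11  ker:muvz
∂1c = 0
c vs im∂2: reduces to 0 ⇒ boundary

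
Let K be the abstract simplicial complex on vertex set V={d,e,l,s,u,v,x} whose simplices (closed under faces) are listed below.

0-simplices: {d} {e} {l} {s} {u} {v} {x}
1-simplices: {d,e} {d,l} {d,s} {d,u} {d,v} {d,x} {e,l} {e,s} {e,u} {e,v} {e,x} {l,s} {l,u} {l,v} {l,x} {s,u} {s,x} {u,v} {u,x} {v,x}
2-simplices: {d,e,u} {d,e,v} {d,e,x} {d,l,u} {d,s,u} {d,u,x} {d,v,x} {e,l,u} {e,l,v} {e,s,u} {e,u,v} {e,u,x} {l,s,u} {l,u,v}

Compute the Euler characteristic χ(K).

n_0=7 n_1=20 n_2=14
χ=+7−20+14=1

χ(K)=1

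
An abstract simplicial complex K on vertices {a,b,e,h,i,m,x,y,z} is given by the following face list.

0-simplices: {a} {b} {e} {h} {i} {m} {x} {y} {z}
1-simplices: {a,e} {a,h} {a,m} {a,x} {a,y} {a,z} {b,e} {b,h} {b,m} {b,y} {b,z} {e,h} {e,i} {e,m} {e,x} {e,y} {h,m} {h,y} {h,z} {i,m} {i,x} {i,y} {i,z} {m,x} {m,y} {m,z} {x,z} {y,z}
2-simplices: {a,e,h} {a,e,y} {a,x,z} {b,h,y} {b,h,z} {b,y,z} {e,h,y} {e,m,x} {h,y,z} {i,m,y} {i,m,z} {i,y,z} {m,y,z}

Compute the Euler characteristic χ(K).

χ(K)=-6

n_0=9 n_1=28 n_2=13
χ=+9−28+13=-6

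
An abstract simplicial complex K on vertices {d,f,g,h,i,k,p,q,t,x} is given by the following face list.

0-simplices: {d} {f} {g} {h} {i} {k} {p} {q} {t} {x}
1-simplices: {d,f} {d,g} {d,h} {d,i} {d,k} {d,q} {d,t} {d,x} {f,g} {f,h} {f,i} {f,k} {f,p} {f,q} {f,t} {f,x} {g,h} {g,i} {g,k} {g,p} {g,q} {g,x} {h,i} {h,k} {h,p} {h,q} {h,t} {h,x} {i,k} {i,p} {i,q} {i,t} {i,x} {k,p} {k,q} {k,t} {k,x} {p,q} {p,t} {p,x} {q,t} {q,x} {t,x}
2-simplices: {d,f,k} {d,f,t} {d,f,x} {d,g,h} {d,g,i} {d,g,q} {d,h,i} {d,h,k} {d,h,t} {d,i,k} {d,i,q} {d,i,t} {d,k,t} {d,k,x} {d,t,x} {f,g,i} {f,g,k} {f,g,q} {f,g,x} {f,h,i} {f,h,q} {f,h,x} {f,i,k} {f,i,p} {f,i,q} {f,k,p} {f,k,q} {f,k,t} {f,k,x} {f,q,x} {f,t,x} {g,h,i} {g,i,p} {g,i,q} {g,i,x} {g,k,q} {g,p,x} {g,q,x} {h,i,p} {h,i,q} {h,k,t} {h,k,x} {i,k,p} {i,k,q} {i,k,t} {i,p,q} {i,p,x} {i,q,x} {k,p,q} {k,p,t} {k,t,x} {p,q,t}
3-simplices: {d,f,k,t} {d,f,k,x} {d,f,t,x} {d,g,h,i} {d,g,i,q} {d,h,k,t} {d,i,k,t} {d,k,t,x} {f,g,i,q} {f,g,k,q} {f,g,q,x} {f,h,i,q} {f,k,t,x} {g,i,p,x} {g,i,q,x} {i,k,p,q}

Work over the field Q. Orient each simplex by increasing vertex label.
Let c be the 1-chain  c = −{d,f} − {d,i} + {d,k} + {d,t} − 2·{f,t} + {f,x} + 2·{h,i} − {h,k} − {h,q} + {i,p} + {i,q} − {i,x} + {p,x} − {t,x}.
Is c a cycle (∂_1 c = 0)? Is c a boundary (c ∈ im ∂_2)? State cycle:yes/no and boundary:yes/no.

n_0=10 n_1=43 n_2=52 n_3=16  [Q]
∂1: piv[df,dg,dh,di,dk,dq,dt,dx,fp] rk=9  ker:fg,fh,fi,fk,fq,ft,fx,gh,gi,gk,gp,gq,gx,hi,hk,hp,hq,ht,hx,ik,ip,iq,it,ix,kp,kq,kt,kx,pq,pt,px,qt,qx,tx
∂2: piv[dfk,dft,dfx,dgh,dgi,dgq,dhi,dhk,dht,dik,diq,dit,dkt,dkx,dtx,fgi,fgk,fgq,fgx,fhi,fhq,fhx,fik,fip,fkp,fkq,fqx,gip,gix,gpx,hip,ipq,kpt,pqt] rk=34  ker:fiq,fkt,fkx,ftx,ghi,giq,gkq,gqx,hiq,hkt,hkx,ikp,ikq,ikt,ipx,iqx,kpq,ktx
∂3: piv[dfkt,dfkx,dftx,dghi,dgiq,dhkt,dikt,dktx,fgiq,fgkq,fgqx,fhiq,gipx,giqx,ikpq] rk=15  ker:fktx
∂1c = 0
c vs im∂2: reduces to 0 ⇒ boundary

cycle:yes boundary:yes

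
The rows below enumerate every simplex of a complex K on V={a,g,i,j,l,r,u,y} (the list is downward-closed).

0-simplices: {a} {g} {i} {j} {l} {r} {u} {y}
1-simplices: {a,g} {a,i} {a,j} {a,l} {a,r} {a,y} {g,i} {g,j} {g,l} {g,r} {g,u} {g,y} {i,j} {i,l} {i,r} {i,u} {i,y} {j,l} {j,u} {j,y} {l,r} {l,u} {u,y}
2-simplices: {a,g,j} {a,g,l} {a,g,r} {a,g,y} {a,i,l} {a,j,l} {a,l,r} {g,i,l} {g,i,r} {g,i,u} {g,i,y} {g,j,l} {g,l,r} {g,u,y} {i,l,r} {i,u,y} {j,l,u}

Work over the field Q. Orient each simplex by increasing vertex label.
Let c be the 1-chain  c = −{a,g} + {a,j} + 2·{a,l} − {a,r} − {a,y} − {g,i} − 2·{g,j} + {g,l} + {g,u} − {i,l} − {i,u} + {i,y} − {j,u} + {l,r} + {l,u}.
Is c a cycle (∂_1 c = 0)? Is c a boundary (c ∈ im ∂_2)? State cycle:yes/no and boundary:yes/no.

n_0=8 n_1=23 n_2=17  [Q]
∂1: piv[ag,ai,aj,al,ar,ay,gu] rk=7  ker:gi,gj,gl,gr,gy,ij,il,ir,iu,iy,jl,ju,jy,lr,lu,uy
∂2: piv[agj,agl,agr,agy,ail,ajl,alr,gil,gir,giu,giy,guy,jlu] rk=13  ker:gjl,glr,ilr,iuy
∂1c = 0
c vs im∂2: reduces to 0 ⇒ boundary

cycle:yes boundary:yes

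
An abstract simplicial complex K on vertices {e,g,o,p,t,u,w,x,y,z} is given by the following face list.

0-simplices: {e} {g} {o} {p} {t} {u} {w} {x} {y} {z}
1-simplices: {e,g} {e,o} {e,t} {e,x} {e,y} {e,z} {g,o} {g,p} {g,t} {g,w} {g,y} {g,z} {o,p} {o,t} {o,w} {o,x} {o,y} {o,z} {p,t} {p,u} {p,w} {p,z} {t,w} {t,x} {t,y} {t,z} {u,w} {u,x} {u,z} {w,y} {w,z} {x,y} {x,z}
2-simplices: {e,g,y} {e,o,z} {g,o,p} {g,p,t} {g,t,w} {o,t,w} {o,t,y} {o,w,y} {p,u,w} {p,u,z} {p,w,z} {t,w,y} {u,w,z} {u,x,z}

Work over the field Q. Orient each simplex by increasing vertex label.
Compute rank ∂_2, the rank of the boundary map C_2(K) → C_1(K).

n_0=10 n_1=33 n_2=14  [Q]
∂1: piv[eg,eo,et,ex,ey,ez,gp,gw,pu] rk=9  ker:go,gt,gy,gz,op,ot,ow,ox,oy,oz,pt,pw,pz,tw,tx,ty,tz,uw,ux,uz,wy,wz,xy,xz
∂2: piv[egy,eoz,gop,gpt,gtw,otw,oty,owy,puw,puz,pwz,uxz] rk=12  ker:twy,uwz
rk∂_2=12

rank∂_2=12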